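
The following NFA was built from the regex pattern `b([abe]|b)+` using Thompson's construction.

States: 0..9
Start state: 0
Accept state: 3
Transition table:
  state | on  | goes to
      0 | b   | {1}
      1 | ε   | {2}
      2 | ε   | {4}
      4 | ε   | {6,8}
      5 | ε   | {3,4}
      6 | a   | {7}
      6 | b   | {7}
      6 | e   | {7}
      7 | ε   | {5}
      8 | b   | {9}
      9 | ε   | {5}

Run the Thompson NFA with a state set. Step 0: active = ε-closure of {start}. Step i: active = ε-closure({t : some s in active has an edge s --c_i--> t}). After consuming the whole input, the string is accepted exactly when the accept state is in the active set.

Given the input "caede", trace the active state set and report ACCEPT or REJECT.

Answer: REJECT

Steps:
initial (ε-close {0}): {0}
'c' @ 1: {}  — dead — no transitions
rest 'aede' ignored (set empty)
after full input: {}  (accept=3 not in)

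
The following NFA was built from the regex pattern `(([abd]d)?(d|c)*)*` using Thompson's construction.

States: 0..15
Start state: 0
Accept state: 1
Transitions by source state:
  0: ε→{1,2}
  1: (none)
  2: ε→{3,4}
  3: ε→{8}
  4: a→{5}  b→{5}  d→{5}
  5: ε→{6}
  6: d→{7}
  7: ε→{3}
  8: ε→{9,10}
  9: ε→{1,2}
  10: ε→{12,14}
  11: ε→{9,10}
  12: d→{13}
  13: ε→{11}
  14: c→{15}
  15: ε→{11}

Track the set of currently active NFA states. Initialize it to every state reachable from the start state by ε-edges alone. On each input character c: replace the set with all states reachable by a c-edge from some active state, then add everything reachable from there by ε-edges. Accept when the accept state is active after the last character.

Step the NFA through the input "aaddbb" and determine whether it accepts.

initial (ε-close {0}): {0,1,2,3,4,8,9,10,12,14}
'a' @ 1: {5,6}
'a' @ 2: {}  — no active states
rest 'ddbb' ignored (set empty)
after full input: {}  (accept=1 not in)

Answer: REJECT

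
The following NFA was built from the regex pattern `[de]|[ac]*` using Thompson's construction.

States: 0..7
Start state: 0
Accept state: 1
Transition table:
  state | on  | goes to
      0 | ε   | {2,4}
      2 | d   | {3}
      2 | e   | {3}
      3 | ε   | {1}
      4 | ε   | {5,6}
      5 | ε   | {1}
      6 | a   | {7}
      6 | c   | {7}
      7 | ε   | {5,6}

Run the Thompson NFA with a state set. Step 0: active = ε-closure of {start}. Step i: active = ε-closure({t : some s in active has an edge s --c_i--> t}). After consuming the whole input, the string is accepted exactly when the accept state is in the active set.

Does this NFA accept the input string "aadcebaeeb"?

Answer: REJECT

Trace:
S₀ = ε-closure({0}) = {0,1,2,4,5,6}
'a' @ 1: {1,5,6,7}  (accept∈set)
'a' @ 2: {1,5,6,7}  (accept∈set)
'd' @ 3: {}  — state set empty
rest 'cebaeeb' ignored (set empty)
end set {} — state 1 not in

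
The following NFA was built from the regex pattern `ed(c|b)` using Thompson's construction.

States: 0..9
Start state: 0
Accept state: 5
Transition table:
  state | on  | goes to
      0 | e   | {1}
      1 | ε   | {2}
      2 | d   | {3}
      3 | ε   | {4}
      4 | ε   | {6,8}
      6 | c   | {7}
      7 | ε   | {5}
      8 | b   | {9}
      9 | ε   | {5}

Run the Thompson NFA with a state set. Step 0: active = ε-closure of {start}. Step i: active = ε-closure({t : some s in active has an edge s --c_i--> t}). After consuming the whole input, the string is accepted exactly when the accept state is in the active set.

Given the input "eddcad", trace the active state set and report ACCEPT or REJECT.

initial (ε-close {0}): {0}
'e' @ 1: {1,2}
'd' @ 2: {3,4,6,8}
'd' @ 3: {}  — state set empty
rest 'cad' ignored (set empty)
end set {} — state 5 not in

Answer: REJECT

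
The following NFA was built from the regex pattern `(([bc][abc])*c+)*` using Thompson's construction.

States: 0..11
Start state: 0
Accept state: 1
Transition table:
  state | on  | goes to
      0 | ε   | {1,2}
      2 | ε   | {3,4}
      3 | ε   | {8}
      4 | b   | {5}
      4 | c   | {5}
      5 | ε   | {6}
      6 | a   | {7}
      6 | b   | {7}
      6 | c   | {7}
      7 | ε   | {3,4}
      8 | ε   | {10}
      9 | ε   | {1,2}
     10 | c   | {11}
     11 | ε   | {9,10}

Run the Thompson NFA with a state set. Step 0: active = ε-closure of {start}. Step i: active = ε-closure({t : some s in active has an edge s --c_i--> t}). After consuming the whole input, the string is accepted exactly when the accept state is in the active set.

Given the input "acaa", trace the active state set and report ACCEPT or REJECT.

start: ε-closure({0}) = {0,1,2,3,4,8,10}
'a' @ 1: {}  — state set empty
rest 'caa' ignored (set empty)
final: {}; accept 1 not in set

Answer: REJECT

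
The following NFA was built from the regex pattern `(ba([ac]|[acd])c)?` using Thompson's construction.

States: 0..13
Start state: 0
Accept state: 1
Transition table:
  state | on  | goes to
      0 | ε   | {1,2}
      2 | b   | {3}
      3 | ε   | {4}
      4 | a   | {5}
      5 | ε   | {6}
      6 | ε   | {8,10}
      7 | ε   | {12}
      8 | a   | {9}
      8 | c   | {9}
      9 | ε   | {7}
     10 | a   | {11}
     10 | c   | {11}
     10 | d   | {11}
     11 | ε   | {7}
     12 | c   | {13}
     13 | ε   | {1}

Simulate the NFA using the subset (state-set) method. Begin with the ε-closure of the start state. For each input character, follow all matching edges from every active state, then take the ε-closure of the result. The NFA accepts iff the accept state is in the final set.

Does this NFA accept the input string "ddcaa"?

initial (ε-close {0}): {0,1,2}
'd' @ 1: {}  — state set empty
rest 'dcaa' ignored (set empty)
end set {} — state 1 not in

Answer: REJECT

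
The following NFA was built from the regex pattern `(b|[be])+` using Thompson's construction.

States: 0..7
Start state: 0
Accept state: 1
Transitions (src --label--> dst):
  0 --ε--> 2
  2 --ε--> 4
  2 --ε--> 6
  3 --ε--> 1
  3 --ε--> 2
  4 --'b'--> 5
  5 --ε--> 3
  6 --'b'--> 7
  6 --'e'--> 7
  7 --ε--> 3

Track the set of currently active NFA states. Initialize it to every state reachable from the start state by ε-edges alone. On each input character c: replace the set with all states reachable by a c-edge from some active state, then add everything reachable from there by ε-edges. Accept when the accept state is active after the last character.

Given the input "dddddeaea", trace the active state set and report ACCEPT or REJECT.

S₀ = ε-closure({0}) = {0,2,4,6}
'd' @ 1: {}  — dead — no transitions
rest 'ddddeaea' ignored (set empty)
end set {} — state 1 not in

Answer: REJECT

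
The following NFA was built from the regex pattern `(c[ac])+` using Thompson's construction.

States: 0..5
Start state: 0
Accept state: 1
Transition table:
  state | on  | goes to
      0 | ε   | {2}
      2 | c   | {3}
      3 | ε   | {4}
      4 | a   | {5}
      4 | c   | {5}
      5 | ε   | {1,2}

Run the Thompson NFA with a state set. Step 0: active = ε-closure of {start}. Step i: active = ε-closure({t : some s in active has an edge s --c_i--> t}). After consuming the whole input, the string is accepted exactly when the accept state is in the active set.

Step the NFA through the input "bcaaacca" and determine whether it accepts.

Answer: REJECT

Derivation:
initial (ε-close {0}): {0,2}
'b' @ 1: {}  — no active states
rest 'caaacca' ignored (set empty)
end set {} — state 1 not in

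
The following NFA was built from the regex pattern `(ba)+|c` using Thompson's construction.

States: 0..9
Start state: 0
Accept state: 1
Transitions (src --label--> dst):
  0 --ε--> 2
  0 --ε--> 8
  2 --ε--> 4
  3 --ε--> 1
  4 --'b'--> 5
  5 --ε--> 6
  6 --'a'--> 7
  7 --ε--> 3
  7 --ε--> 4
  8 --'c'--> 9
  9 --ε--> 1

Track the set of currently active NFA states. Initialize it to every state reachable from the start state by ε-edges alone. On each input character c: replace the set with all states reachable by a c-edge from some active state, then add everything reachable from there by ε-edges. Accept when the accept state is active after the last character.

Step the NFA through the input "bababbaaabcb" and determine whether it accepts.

start: ε-closure({0}) = {0,2,4,8}
'b' @ 1: {5,6}
'a' @ 2: {1,3,4,7}  (accept∈set)
'b' @ 3: {5,6}
'a' @ 4: {1,3,4,7}  (accept∈set)
'b' @ 5: {5,6}
'b' @ 6: {}  — state set empty
rest 'aaabcb' ignored (set empty)
after full input: {}  (accept=1 not in)

Answer: REJECT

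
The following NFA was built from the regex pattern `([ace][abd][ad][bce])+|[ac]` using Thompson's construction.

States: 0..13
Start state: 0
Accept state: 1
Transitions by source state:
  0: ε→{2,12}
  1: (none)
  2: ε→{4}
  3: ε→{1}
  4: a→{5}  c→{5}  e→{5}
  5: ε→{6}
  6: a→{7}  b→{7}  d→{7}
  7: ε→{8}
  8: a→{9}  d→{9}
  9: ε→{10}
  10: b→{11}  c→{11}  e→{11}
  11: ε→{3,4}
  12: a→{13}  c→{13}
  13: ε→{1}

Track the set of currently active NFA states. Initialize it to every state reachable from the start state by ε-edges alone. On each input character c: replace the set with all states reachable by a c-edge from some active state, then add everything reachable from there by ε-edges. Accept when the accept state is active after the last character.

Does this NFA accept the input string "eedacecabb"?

Answer: REJECT

Derivation:
initial (ε-close {0}): {0,2,4,12}
'e' @ 1: {5,6}
'e' @ 2: {}  — dead — no transitions
rest 'dacecabb' ignored (set empty)
end set {} — state 1 not in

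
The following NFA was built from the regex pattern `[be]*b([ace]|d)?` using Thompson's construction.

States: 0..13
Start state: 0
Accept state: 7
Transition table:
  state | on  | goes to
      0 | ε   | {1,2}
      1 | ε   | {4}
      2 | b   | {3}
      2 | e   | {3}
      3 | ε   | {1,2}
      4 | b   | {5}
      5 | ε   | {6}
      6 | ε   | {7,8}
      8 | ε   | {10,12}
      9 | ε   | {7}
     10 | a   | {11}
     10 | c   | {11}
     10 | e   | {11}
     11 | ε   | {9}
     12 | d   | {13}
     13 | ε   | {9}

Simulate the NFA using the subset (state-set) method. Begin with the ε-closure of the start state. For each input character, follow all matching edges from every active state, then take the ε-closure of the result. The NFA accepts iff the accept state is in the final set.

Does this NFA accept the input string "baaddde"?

Answer: REJECT

Trace:
initial (ε-close {0}): {0,1,2,4}
'b' @ 1: {1,2,3,4,5,6,7,8,10,12}  ✓accept
'a' @ 2: {7,9,11}  ✓accept
'a' @ 3: {}  — no active states
rest 'ddde' ignored (set empty)
end set {} — state 7 not in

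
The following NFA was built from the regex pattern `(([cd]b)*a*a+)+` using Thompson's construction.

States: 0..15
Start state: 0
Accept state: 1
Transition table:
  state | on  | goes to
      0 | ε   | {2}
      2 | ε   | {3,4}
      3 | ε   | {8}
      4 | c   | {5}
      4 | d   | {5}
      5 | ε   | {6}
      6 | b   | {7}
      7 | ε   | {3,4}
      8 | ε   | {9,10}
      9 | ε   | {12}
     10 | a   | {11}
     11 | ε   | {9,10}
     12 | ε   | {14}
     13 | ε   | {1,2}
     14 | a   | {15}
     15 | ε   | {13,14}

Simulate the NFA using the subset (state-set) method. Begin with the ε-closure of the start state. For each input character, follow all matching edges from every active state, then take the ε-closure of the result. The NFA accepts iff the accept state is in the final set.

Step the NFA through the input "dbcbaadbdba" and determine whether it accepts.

S₀ = ε-closure({0}) = {0,2,3,4,8,9,10,12,14}
'd' @ 1: {5,6}
'b' @ 2: {3,4,7,8,9,10,12,14}
'c' @ 3: {5,6}
'b' @ 4: {3,4,7,8,9,10,12,14}
'a' @ 5: {1,2,3,4,8,9,10,11,12,13,14,15}  [accepting]
'a' @ 6: {1,2,3,4,8,9,10,11,12,13,14,15}  [accepting]
'd' @ 7: {5,6}
'b' @ 8: {3,4,7,8,9,10,12,14}
'd' @ 9: {5,6}
'b' @ 10: {3,4,7,8,9,10,12,14}
'a' @ 11: {1,2,3,4,8,9,10,11,12,13,14,15}  [accepting]
final: {1,2,3,4,8,9,10,11,12,13,14,15}; accept 1 in set

Answer: ACCEPT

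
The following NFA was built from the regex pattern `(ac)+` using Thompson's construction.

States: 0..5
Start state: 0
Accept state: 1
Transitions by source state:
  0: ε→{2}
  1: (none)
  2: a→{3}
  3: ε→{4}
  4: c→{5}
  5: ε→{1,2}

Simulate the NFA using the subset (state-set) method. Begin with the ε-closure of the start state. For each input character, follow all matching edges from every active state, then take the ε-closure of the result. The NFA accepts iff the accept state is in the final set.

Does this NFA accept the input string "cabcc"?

Answer: REJECT

Derivation:
start: ε-closure({0}) = {0,2}
'c' @ 1: {}  — no active states
rest 'abcc' ignored (set empty)
final: {}; accept 1 not in set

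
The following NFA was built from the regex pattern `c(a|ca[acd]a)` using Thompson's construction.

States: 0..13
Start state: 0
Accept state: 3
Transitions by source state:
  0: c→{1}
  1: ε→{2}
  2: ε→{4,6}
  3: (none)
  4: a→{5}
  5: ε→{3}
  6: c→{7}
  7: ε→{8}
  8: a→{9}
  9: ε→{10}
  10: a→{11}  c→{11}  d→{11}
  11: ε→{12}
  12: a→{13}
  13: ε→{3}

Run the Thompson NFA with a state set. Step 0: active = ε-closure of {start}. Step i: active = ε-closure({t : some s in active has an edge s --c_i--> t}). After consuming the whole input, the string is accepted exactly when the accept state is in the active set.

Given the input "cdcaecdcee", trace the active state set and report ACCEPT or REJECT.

Answer: REJECT

Derivation:
initial (ε-close {0}): {0}
'c' @ 1: {1,2,4,6}
'd' @ 2: {}  — dead — no transitions
rest 'caecdcee' ignored (set empty)
end set {} — state 3 not in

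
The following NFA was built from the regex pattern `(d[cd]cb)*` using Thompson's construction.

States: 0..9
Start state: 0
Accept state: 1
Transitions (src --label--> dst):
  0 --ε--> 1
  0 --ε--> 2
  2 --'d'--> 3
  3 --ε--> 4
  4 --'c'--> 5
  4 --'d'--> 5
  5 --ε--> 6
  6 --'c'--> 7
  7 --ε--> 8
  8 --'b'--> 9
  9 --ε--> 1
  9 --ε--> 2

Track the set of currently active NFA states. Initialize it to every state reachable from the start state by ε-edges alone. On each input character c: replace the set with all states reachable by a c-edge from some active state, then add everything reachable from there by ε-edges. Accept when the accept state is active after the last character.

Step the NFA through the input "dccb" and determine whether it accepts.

Answer: ACCEPT

Derivation:
start: ε-closure({0}) = {0,1,2}
'd' @ 1: {3,4}
'c' @ 2: {5,6}
'c' @ 3: {7,8}
'b' @ 4: {1,2,9}  ✓accept
final: {1,2,9}; accept 1 in set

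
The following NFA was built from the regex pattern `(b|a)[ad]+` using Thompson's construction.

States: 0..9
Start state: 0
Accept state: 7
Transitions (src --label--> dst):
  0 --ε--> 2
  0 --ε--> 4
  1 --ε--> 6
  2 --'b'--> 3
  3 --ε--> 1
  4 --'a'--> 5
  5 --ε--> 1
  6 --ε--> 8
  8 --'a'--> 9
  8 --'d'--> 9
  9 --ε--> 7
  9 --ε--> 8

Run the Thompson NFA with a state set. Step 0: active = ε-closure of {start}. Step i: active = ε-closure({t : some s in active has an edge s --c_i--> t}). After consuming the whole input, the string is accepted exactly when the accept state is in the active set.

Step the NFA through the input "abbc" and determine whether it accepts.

S₀ = ε-closure({0}) = {0,2,4}
'a' @ 1: {1,5,6,8}
'b' @ 2: {}  — no active states
rest 'bc' ignored (set empty)
end set {} — state 7 not in

Answer: REJECT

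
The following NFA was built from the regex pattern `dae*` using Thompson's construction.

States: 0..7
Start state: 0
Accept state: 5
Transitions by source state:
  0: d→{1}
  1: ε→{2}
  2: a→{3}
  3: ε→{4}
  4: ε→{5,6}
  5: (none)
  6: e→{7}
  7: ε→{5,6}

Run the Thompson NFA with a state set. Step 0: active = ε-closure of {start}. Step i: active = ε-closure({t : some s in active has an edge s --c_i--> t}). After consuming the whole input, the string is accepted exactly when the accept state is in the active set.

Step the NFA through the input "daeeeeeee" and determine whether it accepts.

start: ε-closure({0}) = {0}
'd' @ 1: {1,2}
'a' @ 2: {3,4,5,6}  [accepting]
'e' @ 3: {5,6,7}  [accepting]
'e' @ 4: {5,6,7}  [accepting]
'e' @ 5: {5,6,7}  [accepting]
'e' @ 6: {5,6,7}  [accepting]
'e' @ 7: {5,6,7}  [accepting]
'e' @ 8: {5,6,7}  [accepting]
'e' @ 9: {5,6,7}  [accepting]
end set {5,6,7} — state 5 in

Answer: ACCEPT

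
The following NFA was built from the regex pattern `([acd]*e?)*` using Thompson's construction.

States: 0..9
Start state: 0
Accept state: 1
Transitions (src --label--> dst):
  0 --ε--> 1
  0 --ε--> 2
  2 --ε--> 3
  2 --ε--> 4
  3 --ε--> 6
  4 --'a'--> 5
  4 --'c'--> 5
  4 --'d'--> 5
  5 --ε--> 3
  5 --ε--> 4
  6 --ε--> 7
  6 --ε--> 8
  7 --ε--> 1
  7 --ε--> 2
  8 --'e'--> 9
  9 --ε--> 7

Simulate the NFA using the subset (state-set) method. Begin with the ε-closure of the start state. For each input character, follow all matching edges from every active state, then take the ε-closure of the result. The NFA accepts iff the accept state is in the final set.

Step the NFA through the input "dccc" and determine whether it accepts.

Answer: ACCEPT

Steps:
S₀ = ε-closure({0}) = {0,1,2,3,4,6,7,8}
'd' @ 1: {1,2,3,4,5,6,7,8}  ✓accept
'c' @ 2: {1,2,3,4,5,6,7,8}  ✓accept
'c' @ 3: {1,2,3,4,5,6,7,8}  ✓accept
'c' @ 4: {1,2,3,4,5,6,7,8}  ✓accept
after full input: {1,2,3,4,5,6,7,8}  (accept=1 in)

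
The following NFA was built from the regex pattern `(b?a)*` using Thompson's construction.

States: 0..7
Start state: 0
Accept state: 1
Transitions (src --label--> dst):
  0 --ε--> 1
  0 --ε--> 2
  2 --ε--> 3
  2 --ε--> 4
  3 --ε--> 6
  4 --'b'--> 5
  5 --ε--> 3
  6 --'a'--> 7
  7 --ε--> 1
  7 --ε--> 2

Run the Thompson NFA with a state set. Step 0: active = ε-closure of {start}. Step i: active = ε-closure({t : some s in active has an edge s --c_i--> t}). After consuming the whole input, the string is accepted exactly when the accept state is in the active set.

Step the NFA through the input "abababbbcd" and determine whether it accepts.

start: ε-closure({0}) = {0,1,2,3,4,6}
'a' @ 1: {1,2,3,4,6,7}  ✓accept
'b' @ 2: {3,5,6}
'a' @ 3: {1,2,3,4,6,7}  ✓accept
'b' @ 4: {3,5,6}
'a' @ 5: {1,2,3,4,6,7}  ✓accept
'b' @ 6: {3,5,6}
'b' @ 7: {}  — dead — no transitions
rest 'bcd' ignored (set empty)
after full input: {}  (accept=1 not in)

Answer: REJECT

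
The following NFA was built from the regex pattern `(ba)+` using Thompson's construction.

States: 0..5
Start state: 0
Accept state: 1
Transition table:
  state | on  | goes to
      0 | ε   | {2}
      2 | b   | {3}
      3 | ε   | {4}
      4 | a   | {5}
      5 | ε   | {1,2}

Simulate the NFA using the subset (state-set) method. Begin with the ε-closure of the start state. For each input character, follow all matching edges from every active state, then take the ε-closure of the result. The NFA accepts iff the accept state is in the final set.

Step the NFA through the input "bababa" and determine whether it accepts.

Answer: ACCEPT

Derivation:
S₀ = ε-closure({0}) = {0,2}
'b' @ 1: {3,4}
'a' @ 2: {1,2,5}  ✓accept
'b' @ 3: {3,4}
'a' @ 4: {1,2,5}  ✓accept
'b' @ 5: {3,4}
'a' @ 6: {1,2,5}  ✓accept
end set {1,2,5} — state 1 in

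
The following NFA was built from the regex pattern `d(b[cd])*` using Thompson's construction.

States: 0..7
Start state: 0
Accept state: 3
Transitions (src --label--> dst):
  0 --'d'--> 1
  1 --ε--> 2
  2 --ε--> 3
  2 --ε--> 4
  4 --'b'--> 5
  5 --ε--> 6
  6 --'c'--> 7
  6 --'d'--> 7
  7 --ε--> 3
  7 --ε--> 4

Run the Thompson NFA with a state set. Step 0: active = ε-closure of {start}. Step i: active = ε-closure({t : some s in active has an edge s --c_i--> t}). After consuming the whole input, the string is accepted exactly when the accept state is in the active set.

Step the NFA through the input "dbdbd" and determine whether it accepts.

Answer: ACCEPT

Derivation:
start: ε-closure({0}) = {0}
'd' @ 1: {1,2,3,4}  ✓accept
'b' @ 2: {5,6}
'd' @ 3: {3,4,7}  ✓accept
'b' @ 4: {5,6}
'd' @ 5: {3,4,7}  ✓accept
after full input: {3,4,7}  (accept=3 in)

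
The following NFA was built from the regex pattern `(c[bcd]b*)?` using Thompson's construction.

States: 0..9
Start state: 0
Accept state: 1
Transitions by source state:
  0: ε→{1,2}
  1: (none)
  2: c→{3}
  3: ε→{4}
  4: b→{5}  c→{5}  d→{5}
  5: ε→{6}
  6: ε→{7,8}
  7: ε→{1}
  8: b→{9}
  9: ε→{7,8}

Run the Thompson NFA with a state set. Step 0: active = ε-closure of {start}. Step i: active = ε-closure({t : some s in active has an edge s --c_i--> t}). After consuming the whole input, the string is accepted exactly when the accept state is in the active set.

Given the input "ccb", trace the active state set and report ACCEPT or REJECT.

Answer: ACCEPT

Trace:
initial (ε-close {0}): {0,1,2}
'c' @ 1: {3,4}
'c' @ 2: {1,5,6,7,8}  [accepting]
'b' @ 3: {1,7,8,9}  [accepting]
end set {1,7,8,9} — state 1 in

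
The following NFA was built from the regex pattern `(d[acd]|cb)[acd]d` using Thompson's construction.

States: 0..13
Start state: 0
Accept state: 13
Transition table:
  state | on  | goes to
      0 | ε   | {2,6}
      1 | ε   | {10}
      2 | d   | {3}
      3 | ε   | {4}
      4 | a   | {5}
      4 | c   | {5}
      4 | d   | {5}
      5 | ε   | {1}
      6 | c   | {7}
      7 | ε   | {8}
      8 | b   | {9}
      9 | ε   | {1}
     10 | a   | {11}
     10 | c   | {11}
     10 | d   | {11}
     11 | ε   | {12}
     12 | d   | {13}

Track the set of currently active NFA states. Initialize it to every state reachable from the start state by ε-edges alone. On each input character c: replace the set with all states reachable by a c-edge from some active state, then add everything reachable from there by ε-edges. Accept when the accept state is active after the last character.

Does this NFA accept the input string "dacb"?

S₀ = ε-closure({0}) = {0,2,6}
'd' @ 1: {3,4}
'a' @ 2: {1,5,10}
'c' @ 3: {11,12}
'b' @ 4: {}  — dead — no transitions
final: {}; accept 13 not in set

Answer: REJECT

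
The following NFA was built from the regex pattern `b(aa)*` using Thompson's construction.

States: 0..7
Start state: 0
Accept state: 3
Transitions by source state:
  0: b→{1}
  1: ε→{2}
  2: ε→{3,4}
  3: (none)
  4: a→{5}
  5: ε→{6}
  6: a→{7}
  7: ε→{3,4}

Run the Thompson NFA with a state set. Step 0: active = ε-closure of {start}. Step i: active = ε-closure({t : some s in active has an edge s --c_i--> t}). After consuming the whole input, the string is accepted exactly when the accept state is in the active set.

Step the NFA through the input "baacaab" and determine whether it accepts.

initial (ε-close {0}): {0}
'b' @ 1: {1,2,3,4}  ✓accept
'a' @ 2: {5,6}
'a' @ 3: {3,4,7}  ✓accept
'c' @ 4: {}  — dead — no transitions
rest 'aab' ignored (set empty)
final: {}; accept 3 not in set

Answer: REJECT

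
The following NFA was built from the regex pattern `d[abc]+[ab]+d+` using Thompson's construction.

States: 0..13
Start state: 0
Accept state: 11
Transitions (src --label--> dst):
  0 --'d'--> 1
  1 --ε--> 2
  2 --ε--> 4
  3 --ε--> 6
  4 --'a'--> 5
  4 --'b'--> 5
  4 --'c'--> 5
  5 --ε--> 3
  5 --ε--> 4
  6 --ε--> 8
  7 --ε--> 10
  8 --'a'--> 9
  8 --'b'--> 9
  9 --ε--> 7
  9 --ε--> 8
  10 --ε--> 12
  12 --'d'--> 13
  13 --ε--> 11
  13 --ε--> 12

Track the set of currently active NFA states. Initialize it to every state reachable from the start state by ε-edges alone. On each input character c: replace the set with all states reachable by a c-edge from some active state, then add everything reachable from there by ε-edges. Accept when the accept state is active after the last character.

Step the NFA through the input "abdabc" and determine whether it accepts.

start: ε-closure({0}) = {0}
'a' @ 1: {}  — state set empty
rest 'bdabc' ignored (set empty)
end set {} — state 11 not in

Answer: REJECT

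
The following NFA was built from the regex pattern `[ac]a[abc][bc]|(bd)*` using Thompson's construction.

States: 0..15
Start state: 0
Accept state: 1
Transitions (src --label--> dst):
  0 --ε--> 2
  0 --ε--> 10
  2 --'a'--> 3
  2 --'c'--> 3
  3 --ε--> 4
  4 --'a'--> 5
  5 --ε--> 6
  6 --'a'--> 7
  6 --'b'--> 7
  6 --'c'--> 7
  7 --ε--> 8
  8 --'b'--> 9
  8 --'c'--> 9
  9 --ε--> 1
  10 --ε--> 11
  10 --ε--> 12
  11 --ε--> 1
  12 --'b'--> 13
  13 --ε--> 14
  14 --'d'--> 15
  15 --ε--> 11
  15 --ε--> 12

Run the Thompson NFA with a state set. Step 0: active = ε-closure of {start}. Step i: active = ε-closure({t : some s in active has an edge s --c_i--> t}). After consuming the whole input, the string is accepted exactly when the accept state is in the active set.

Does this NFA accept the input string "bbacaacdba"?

start: ε-closure({0}) = {0,1,2,10,11,12}
'b' @ 1: {13,14}
'b' @ 2: {}  — dead — no transitions
rest 'acaacdba' ignored (set empty)
after full input: {}  (accept=1 not in)

Answer: REJECT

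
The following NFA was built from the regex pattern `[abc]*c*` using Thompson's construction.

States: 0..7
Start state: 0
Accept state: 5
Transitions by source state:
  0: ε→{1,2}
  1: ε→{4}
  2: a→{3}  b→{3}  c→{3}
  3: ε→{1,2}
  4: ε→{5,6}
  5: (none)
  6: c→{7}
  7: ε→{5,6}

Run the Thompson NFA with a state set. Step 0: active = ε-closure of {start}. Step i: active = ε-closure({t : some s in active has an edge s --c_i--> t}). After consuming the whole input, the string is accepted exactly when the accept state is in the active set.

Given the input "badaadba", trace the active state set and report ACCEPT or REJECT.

Answer: REJECT

Trace:
S₀ = ε-closure({0}) = {0,1,2,4,5,6}
'b' @ 1: {1,2,3,4,5,6}  (accept∈set)
'a' @ 2: {1,2,3,4,5,6}  (accept∈set)
'd' @ 3: {}  — state set empty
rest 'aadba' ignored (set empty)
end set {} — state 5 not in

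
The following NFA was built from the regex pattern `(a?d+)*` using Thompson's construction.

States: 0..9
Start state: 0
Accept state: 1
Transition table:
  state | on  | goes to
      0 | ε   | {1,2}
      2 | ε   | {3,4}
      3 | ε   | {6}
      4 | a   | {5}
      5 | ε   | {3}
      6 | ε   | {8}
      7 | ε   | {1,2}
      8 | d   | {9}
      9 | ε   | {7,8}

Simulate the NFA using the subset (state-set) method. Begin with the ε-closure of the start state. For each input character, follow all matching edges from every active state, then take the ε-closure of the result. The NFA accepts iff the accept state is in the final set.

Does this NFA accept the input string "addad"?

Answer: ACCEPT

Trace:
S₀ = ε-closure({0}) = {0,1,2,3,4,6,8}
'a' @ 1: {3,5,6,8}
'd' @ 2: {1,2,3,4,6,7,8,9}  (accept∈set)
'd' @ 3: {1,2,3,4,6,7,8,9}  (accept∈set)
'a' @ 4: {3,5,6,8}
'd' @ 5: {1,2,3,4,6,7,8,9}  (accept∈set)
after full input: {1,2,3,4,6,7,8,9}  (accept=1 in)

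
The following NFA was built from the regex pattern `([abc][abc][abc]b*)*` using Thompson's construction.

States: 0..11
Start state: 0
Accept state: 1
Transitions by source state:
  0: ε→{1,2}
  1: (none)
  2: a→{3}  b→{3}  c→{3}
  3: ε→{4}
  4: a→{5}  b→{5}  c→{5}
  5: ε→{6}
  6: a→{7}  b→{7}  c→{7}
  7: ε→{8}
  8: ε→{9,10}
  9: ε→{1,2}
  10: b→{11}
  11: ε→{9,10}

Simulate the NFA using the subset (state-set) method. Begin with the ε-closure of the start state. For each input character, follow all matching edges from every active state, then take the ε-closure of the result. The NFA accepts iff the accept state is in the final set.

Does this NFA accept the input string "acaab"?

Answer: REJECT

Steps:
start: ε-closure({0}) = {0,1,2}
'a' @ 1: {3,4}
'c' @ 2: {5,6}
'a' @ 3: {1,2,7,8,9,10}  (accept∈set)
'a' @ 4: {3,4}
'b' @ 5: {5,6}
final: {5,6}; accept 1 not in set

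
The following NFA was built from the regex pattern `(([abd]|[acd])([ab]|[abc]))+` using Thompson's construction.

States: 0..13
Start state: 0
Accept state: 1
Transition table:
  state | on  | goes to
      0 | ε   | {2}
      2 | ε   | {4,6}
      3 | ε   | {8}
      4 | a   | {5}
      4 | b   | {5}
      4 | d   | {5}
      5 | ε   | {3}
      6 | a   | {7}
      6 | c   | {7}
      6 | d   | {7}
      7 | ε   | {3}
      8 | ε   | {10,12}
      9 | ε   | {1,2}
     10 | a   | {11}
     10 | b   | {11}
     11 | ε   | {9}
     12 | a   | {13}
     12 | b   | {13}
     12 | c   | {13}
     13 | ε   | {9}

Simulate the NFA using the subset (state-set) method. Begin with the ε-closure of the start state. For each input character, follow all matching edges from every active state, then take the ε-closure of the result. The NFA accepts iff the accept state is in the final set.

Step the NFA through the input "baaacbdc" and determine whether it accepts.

Answer: ACCEPT

Trace:
start: ε-closure({0}) = {0,2,4,6}
'b' @ 1: {3,5,8,10,12}
'a' @ 2: {1,2,4,6,9,11,13}  (accept∈set)
'a' @ 3: {3,5,7,8,10,12}
'a' @ 4: {1,2,4,6,9,11,13}  (accept∈set)
'c' @ 5: {3,7,8,10,12}
'b' @ 6: {1,2,4,6,9,11,13}  (accept∈set)
'd' @ 7: {3,5,7,8,10,12}
'c' @ 8: {1,2,4,6,9,13}  (accept∈set)
after full input: {1,2,4,6,9,13}  (accept=1 in)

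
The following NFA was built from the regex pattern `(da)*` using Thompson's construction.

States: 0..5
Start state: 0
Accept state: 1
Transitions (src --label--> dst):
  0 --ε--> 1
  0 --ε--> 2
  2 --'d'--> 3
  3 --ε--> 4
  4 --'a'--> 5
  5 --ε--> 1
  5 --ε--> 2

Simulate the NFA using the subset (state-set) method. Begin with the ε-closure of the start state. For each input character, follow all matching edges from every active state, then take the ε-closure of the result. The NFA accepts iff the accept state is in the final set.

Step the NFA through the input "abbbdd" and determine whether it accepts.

Answer: REJECT

Derivation:
initial (ε-close {0}): {0,1,2}
'a' @ 1: {}  — dead — no transitions
rest 'bbbdd' ignored (set empty)
final: {}; accept 1 not in set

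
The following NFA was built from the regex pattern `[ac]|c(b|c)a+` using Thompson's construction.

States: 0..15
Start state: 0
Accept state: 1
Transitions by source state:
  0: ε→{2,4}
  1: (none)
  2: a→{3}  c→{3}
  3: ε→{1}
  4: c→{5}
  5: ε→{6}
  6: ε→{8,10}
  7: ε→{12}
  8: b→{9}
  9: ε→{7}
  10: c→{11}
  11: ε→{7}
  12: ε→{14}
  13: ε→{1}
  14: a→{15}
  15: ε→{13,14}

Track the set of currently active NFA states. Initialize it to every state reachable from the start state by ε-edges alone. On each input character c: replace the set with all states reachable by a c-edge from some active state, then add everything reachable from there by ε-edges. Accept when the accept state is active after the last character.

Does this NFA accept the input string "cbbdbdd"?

Answer: REJECT

Steps:
S₀ = ε-closure({0}) = {0,2,4}
'c' @ 1: {1,3,5,6,8,10}  (accept∈set)
'b' @ 2: {7,9,12,14}
'b' @ 3: {}  — dead — no transitions
rest 'dbdd' ignored (set empty)
end set {} — state 1 not in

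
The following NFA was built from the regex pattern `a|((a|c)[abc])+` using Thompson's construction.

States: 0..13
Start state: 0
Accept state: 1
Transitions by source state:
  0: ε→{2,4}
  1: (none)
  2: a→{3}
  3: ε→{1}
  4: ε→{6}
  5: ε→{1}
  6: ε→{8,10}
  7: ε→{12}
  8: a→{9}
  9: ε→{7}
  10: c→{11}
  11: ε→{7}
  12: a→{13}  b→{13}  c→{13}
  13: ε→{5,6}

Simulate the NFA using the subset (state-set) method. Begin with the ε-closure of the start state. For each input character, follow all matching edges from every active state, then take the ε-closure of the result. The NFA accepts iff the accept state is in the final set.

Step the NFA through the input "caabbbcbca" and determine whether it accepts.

initial (ε-close {0}): {0,2,4,6,8,10}
'c' @ 1: {7,11,12}
'a' @ 2: {1,5,6,8,10,13}  ✓accept
'a' @ 3: {7,9,12}
'b' @ 4: {1,5,6,8,10,13}  ✓accept
'b' @ 5: {}  — state set empty
rest 'bcbca' ignored (set empty)
after full input: {}  (accept=1 not in)

Answer: REJECT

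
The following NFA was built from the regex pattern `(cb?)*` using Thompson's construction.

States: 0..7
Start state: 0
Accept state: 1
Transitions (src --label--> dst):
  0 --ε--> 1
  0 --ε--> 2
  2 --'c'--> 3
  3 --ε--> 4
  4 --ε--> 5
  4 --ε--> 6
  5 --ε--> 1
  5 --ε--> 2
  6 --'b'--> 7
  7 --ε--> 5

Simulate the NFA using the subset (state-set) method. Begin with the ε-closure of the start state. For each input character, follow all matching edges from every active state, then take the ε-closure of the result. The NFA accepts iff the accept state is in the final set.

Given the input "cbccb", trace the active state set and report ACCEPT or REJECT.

Answer: ACCEPT

Derivation:
initial (ε-close {0}): {0,1,2}
'c' @ 1: {1,2,3,4,5,6}  ✓accept
'b' @ 2: {1,2,5,7}  ✓accept
'c' @ 3: {1,2,3,4,5,6}  ✓accept
'c' @ 4: {1,2,3,4,5,6}  ✓accept
'b' @ 5: {1,2,5,7}  ✓accept
final: {1,2,5,7}; accept 1 in set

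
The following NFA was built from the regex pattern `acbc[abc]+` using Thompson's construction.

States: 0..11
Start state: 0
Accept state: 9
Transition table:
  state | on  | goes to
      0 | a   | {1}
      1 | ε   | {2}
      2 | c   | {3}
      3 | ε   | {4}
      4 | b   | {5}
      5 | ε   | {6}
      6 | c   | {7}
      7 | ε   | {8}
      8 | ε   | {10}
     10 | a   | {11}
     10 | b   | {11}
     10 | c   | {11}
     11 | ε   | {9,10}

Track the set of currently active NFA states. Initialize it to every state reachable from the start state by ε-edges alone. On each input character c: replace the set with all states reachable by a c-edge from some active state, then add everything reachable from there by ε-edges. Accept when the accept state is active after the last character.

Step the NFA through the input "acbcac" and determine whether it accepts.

initial (ε-close {0}): {0}
'a' @ 1: {1,2}
'c' @ 2: {3,4}
'b' @ 3: {5,6}
'c' @ 4: {7,8,10}
'a' @ 5: {9,10,11}  [accepting]
'c' @ 6: {9,10,11}  [accepting]
end set {9,10,11} — state 9 in

Answer: ACCEPT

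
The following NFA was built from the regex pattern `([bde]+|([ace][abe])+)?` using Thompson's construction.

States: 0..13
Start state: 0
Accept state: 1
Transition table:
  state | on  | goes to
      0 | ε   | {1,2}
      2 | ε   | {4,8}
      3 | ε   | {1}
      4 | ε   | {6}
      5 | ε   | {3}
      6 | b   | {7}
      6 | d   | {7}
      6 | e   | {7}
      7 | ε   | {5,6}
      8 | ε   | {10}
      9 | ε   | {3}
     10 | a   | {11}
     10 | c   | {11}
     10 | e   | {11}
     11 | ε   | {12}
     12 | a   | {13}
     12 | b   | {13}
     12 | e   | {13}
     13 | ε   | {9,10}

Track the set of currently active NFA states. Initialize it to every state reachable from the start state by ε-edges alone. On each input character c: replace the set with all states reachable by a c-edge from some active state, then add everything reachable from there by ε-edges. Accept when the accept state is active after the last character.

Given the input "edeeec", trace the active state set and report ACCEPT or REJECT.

Answer: REJECT

Trace:
S₀ = ε-closure({0}) = {0,1,2,4,6,8,10}
'e' @ 1: {1,3,5,6,7,11,12}  [accepting]
'd' @ 2: {1,3,5,6,7}  [accepting]
'e' @ 3: {1,3,5,6,7}  [accepting]
'e' @ 4: {1,3,5,6,7}  [accepting]
'e' @ 5: {1,3,5,6,7}  [accepting]
'c' @ 6: {}  — no active states
after full input: {}  (accept=1 not in)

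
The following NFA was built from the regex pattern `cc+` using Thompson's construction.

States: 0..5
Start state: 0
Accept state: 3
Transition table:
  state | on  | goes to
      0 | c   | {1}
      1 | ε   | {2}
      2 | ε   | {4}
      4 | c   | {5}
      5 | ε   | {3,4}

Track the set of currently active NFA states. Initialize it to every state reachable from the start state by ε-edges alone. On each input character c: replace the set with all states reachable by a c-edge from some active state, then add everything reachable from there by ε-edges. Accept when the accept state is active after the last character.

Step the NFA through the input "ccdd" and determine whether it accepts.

Answer: REJECT

Trace:
initial (ε-close {0}): {0}
'c' @ 1: {1,2,4}
'c' @ 2: {3,4,5}  (accept∈set)
'd' @ 3: {}  — no active states
rest 'd' ignored (set empty)
end set {} — state 3 not in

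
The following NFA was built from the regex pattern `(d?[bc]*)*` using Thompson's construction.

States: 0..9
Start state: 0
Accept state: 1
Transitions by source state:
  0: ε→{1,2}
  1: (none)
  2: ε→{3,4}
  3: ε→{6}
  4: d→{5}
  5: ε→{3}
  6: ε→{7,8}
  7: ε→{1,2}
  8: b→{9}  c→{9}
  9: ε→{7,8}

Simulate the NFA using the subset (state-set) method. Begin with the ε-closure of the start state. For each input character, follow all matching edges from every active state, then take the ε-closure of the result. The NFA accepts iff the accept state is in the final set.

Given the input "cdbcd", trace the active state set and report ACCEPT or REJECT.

initial (ε-close {0}): {0,1,2,3,4,6,7,8}
'c' @ 1: {1,2,3,4,6,7,8,9}  ✓accept
'd' @ 2: {1,2,3,4,5,6,7,8}  ✓accept
'b' @ 3: {1,2,3,4,6,7,8,9}  ✓accept
'c' @ 4: {1,2,3,4,6,7,8,9}  ✓accept
'd' @ 5: {1,2,3,4,5,6,7,8}  ✓accept
final: {1,2,3,4,5,6,7,8}; accept 1 in set

Answer: ACCEPT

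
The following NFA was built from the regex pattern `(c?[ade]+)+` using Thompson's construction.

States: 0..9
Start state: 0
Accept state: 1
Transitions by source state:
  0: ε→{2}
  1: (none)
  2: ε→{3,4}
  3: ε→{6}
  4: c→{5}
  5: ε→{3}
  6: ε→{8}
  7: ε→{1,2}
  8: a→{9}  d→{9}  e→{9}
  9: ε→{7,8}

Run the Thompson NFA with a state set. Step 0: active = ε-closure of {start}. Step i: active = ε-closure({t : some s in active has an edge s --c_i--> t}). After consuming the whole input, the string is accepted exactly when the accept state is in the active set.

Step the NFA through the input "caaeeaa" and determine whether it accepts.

start: ε-closure({0}) = {0,2,3,4,6,8}
'c' @ 1: {3,5,6,8}
'a' @ 2: {1,2,3,4,6,7,8,9}  ✓accept
'a' @ 3: {1,2,3,4,6,7,8,9}  ✓accept
'e' @ 4: {1,2,3,4,6,7,8,9}  ✓accept
'e' @ 5: {1,2,3,4,6,7,8,9}  ✓accept
'a' @ 6: {1,2,3,4,6,7,8,9}  ✓accept
'a' @ 7: {1,2,3,4,6,7,8,9}  ✓accept
end set {1,2,3,4,6,7,8,9} — state 1 in

Answer: ACCEPT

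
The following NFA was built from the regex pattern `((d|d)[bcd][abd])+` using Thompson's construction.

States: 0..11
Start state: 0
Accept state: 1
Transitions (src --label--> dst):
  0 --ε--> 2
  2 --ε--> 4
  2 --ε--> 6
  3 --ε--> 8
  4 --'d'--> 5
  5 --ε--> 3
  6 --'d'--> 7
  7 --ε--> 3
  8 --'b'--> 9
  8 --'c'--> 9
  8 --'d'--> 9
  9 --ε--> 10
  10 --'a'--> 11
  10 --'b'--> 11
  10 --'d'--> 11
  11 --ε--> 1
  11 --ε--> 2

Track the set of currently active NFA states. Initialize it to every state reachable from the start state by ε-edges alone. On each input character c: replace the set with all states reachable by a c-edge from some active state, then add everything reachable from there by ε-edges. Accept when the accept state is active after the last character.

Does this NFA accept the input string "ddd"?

Answer: ACCEPT

Steps:
initial (ε-close {0}): {0,2,4,6}
'd' @ 1: {3,5,7,8}
'd' @ 2: {9,10}
'd' @ 3: {1,2,4,6,11}  [accepting]
end set {1,2,4,6,11} — state 1 in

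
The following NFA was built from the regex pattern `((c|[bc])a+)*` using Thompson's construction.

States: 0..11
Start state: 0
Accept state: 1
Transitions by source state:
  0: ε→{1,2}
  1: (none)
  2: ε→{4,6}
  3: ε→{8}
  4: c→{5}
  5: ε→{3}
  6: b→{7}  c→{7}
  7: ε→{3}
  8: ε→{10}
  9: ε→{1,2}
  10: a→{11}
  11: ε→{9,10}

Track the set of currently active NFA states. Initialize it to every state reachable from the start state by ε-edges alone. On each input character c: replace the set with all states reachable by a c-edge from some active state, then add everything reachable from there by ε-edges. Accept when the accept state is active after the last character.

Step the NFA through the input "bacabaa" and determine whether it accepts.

Answer: ACCEPT

Trace:
S₀ = ε-closure({0}) = {0,1,2,4,6}
'b' @ 1: {3,7,8,10}
'a' @ 2: {1,2,4,6,9,10,11}  (accept∈set)
'c' @ 3: {3,5,7,8,10}
'a' @ 4: {1,2,4,6,9,10,11}  (accept∈set)
'b' @ 5: {3,7,8,10}
'a' @ 6: {1,2,4,6,9,10,11}  (accept∈set)
'a' @ 7: {1,2,4,6,9,10,11}  (accept∈set)
final: {1,2,4,6,9,10,11}; accept 1 in set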